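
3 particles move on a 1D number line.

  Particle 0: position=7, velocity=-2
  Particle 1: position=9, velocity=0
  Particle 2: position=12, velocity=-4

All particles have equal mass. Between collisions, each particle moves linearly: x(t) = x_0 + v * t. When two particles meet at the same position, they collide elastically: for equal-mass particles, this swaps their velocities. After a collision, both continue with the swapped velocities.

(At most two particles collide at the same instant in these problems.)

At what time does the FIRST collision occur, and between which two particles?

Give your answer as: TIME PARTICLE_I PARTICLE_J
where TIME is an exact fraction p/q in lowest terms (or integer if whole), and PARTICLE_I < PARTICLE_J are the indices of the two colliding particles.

Answer: 3/4 1 2

Derivation:
Pair (0,1): pos 7,9 vel -2,0 -> not approaching (rel speed -2 <= 0)
Pair (1,2): pos 9,12 vel 0,-4 -> gap=3, closing at 4/unit, collide at t=3/4
Earliest collision: t=3/4 between 1 and 2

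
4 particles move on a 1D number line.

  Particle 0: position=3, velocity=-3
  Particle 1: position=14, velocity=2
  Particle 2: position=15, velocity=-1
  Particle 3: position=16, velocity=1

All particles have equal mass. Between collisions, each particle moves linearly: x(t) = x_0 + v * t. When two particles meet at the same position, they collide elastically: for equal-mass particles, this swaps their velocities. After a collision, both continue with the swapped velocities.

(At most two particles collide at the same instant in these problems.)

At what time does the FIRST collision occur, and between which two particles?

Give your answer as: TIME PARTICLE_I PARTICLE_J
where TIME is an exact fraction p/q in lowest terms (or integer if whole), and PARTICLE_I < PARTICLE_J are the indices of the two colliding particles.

Pair (0,1): pos 3,14 vel -3,2 -> not approaching (rel speed -5 <= 0)
Pair (1,2): pos 14,15 vel 2,-1 -> gap=1, closing at 3/unit, collide at t=1/3
Pair (2,3): pos 15,16 vel -1,1 -> not approaching (rel speed -2 <= 0)
Earliest collision: t=1/3 between 1 and 2

Answer: 1/3 1 2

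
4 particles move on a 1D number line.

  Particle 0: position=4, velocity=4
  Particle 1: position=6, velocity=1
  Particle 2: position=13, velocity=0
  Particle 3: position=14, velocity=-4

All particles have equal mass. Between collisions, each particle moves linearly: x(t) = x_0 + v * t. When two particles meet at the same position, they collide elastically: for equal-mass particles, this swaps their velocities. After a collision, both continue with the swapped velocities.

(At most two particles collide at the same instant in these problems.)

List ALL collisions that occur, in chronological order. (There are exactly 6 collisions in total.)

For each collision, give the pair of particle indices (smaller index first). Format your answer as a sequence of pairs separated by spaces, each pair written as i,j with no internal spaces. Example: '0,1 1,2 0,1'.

Answer: 2,3 0,1 1,2 0,1 2,3 1,2

Derivation:
Collision at t=1/4: particles 2 and 3 swap velocities; positions: p0=5 p1=25/4 p2=13 p3=13; velocities now: v0=4 v1=1 v2=-4 v3=0
Collision at t=2/3: particles 0 and 1 swap velocities; positions: p0=20/3 p1=20/3 p2=34/3 p3=13; velocities now: v0=1 v1=4 v2=-4 v3=0
Collision at t=5/4: particles 1 and 2 swap velocities; positions: p0=29/4 p1=9 p2=9 p3=13; velocities now: v0=1 v1=-4 v2=4 v3=0
Collision at t=8/5: particles 0 and 1 swap velocities; positions: p0=38/5 p1=38/5 p2=52/5 p3=13; velocities now: v0=-4 v1=1 v2=4 v3=0
Collision at t=9/4: particles 2 and 3 swap velocities; positions: p0=5 p1=33/4 p2=13 p3=13; velocities now: v0=-4 v1=1 v2=0 v3=4
Collision at t=7: particles 1 and 2 swap velocities; positions: p0=-14 p1=13 p2=13 p3=32; velocities now: v0=-4 v1=0 v2=1 v3=4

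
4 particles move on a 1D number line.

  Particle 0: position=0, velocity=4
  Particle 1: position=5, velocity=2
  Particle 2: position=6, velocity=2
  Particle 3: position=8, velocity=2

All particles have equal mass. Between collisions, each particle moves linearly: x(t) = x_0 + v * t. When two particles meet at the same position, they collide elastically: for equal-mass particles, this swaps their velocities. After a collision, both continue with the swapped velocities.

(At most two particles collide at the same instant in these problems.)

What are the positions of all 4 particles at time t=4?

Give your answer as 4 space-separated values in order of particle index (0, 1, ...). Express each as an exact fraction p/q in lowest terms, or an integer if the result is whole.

Answer: 13 14 16 16

Derivation:
Collision at t=5/2: particles 0 and 1 swap velocities; positions: p0=10 p1=10 p2=11 p3=13; velocities now: v0=2 v1=4 v2=2 v3=2
Collision at t=3: particles 1 and 2 swap velocities; positions: p0=11 p1=12 p2=12 p3=14; velocities now: v0=2 v1=2 v2=4 v3=2
Collision at t=4: particles 2 and 3 swap velocities; positions: p0=13 p1=14 p2=16 p3=16; velocities now: v0=2 v1=2 v2=2 v3=4
Advance to t=4 (no further collisions before then); velocities: v0=2 v1=2 v2=2 v3=4; positions = 13 14 16 16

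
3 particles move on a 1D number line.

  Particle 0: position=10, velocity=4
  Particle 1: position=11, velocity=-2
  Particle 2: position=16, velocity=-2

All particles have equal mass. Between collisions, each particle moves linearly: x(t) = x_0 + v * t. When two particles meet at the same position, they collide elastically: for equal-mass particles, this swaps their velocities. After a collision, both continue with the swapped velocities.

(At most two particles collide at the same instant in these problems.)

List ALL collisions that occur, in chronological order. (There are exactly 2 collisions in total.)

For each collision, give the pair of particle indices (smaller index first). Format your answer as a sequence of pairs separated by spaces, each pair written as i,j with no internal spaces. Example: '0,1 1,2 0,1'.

Collision at t=1/6: particles 0 and 1 swap velocities; positions: p0=32/3 p1=32/3 p2=47/3; velocities now: v0=-2 v1=4 v2=-2
Collision at t=1: particles 1 and 2 swap velocities; positions: p0=9 p1=14 p2=14; velocities now: v0=-2 v1=-2 v2=4

Answer: 0,1 1,2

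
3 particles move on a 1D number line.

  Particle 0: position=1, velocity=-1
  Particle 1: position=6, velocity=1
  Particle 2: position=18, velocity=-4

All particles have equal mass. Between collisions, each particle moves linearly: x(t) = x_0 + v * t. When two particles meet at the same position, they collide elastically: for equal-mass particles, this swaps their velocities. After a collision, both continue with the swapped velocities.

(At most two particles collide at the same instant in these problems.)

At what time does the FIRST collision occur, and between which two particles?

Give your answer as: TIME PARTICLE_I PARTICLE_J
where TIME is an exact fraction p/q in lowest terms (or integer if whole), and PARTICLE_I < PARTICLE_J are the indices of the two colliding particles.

Answer: 12/5 1 2

Derivation:
Pair (0,1): pos 1,6 vel -1,1 -> not approaching (rel speed -2 <= 0)
Pair (1,2): pos 6,18 vel 1,-4 -> gap=12, closing at 5/unit, collide at t=12/5
Earliest collision: t=12/5 between 1 and 2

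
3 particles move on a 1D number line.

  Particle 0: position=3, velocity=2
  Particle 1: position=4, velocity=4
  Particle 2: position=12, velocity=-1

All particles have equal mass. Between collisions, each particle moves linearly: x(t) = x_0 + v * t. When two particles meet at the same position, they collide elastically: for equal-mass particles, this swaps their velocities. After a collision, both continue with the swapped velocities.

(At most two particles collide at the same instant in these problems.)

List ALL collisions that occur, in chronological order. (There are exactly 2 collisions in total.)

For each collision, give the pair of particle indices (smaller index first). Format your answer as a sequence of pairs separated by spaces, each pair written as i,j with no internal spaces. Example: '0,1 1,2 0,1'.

Answer: 1,2 0,1

Derivation:
Collision at t=8/5: particles 1 and 2 swap velocities; positions: p0=31/5 p1=52/5 p2=52/5; velocities now: v0=2 v1=-1 v2=4
Collision at t=3: particles 0 and 1 swap velocities; positions: p0=9 p1=9 p2=16; velocities now: v0=-1 v1=2 v2=4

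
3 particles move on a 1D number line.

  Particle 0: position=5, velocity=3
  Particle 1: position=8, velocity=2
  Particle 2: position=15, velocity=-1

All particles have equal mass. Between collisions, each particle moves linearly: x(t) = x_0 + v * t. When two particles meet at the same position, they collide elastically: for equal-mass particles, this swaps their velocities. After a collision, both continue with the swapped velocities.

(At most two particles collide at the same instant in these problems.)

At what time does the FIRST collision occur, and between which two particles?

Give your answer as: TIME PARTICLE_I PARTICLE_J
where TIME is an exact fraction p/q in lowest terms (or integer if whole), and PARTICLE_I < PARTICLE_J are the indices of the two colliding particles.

Answer: 7/3 1 2

Derivation:
Pair (0,1): pos 5,8 vel 3,2 -> gap=3, closing at 1/unit, collide at t=3
Pair (1,2): pos 8,15 vel 2,-1 -> gap=7, closing at 3/unit, collide at t=7/3
Earliest collision: t=7/3 between 1 and 2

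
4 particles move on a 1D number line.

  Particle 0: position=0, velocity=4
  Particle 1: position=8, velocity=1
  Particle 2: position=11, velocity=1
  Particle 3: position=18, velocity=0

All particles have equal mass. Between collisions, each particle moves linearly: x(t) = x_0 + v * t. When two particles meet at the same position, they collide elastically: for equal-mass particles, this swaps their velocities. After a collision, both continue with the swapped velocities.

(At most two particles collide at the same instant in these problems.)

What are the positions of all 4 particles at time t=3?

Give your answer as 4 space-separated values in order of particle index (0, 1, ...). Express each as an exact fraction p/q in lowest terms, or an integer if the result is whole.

Answer: 11 12 14 18

Derivation:
Collision at t=8/3: particles 0 and 1 swap velocities; positions: p0=32/3 p1=32/3 p2=41/3 p3=18; velocities now: v0=1 v1=4 v2=1 v3=0
Advance to t=3 (no further collisions before then); velocities: v0=1 v1=4 v2=1 v3=0; positions = 11 12 14 18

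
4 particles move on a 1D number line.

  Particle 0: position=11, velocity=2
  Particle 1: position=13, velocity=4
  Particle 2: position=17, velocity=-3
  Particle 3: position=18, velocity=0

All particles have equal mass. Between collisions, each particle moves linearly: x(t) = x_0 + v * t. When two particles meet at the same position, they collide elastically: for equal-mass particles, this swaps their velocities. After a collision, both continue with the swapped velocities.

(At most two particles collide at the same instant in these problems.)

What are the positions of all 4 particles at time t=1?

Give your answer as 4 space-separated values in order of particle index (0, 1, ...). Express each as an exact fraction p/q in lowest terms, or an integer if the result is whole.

Collision at t=4/7: particles 1 and 2 swap velocities; positions: p0=85/7 p1=107/7 p2=107/7 p3=18; velocities now: v0=2 v1=-3 v2=4 v3=0
Advance to t=1 (no further collisions before then); velocities: v0=2 v1=-3 v2=4 v3=0; positions = 13 14 17 18

Answer: 13 14 17 18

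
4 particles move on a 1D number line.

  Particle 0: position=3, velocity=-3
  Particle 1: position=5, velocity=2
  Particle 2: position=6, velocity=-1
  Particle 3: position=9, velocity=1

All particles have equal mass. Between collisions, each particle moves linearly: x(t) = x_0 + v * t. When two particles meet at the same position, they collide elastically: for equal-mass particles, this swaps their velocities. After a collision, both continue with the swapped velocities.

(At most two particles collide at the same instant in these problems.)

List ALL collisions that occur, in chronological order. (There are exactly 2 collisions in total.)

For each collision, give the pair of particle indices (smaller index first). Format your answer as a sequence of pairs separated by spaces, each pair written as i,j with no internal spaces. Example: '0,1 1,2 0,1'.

Collision at t=1/3: particles 1 and 2 swap velocities; positions: p0=2 p1=17/3 p2=17/3 p3=28/3; velocities now: v0=-3 v1=-1 v2=2 v3=1
Collision at t=4: particles 2 and 3 swap velocities; positions: p0=-9 p1=2 p2=13 p3=13; velocities now: v0=-3 v1=-1 v2=1 v3=2

Answer: 1,2 2,3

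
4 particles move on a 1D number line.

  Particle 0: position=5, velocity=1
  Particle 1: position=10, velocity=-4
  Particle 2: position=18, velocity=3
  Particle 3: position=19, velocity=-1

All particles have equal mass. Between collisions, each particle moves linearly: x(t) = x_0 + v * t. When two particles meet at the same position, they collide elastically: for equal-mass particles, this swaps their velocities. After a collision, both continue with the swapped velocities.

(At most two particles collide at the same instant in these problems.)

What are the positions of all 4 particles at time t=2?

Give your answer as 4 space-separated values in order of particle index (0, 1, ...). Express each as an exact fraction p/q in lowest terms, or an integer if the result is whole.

Answer: 2 7 17 24

Derivation:
Collision at t=1/4: particles 2 and 3 swap velocities; positions: p0=21/4 p1=9 p2=75/4 p3=75/4; velocities now: v0=1 v1=-4 v2=-1 v3=3
Collision at t=1: particles 0 and 1 swap velocities; positions: p0=6 p1=6 p2=18 p3=21; velocities now: v0=-4 v1=1 v2=-1 v3=3
Advance to t=2 (no further collisions before then); velocities: v0=-4 v1=1 v2=-1 v3=3; positions = 2 7 17 24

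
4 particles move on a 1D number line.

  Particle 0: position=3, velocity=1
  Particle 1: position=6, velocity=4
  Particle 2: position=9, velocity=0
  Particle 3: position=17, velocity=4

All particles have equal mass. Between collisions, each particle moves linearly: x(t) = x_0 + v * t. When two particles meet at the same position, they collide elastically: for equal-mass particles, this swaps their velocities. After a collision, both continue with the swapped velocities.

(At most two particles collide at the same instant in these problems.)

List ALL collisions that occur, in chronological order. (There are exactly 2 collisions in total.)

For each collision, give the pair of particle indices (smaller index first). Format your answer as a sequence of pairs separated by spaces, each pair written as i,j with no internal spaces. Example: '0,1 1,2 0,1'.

Collision at t=3/4: particles 1 and 2 swap velocities; positions: p0=15/4 p1=9 p2=9 p3=20; velocities now: v0=1 v1=0 v2=4 v3=4
Collision at t=6: particles 0 and 1 swap velocities; positions: p0=9 p1=9 p2=30 p3=41; velocities now: v0=0 v1=1 v2=4 v3=4

Answer: 1,2 0,1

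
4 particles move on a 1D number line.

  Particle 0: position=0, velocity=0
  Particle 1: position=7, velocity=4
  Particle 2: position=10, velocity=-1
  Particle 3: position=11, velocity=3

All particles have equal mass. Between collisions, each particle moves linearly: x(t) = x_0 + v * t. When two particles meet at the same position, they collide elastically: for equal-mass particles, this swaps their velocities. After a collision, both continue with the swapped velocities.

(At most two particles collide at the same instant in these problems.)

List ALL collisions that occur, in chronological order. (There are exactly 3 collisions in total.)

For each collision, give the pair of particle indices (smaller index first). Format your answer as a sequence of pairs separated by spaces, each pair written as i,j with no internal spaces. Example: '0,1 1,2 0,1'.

Answer: 1,2 2,3 0,1

Derivation:
Collision at t=3/5: particles 1 and 2 swap velocities; positions: p0=0 p1=47/5 p2=47/5 p3=64/5; velocities now: v0=0 v1=-1 v2=4 v3=3
Collision at t=4: particles 2 and 3 swap velocities; positions: p0=0 p1=6 p2=23 p3=23; velocities now: v0=0 v1=-1 v2=3 v3=4
Collision at t=10: particles 0 and 1 swap velocities; positions: p0=0 p1=0 p2=41 p3=47; velocities now: v0=-1 v1=0 v2=3 v3=4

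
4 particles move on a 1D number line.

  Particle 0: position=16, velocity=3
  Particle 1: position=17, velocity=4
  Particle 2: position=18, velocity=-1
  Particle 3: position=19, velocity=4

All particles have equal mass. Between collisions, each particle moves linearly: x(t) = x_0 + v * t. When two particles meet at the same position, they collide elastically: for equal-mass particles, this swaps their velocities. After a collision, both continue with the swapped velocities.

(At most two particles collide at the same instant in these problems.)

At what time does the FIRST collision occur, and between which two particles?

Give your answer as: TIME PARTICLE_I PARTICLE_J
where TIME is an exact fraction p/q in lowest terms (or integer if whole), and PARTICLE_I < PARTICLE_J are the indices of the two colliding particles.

Answer: 1/5 1 2

Derivation:
Pair (0,1): pos 16,17 vel 3,4 -> not approaching (rel speed -1 <= 0)
Pair (1,2): pos 17,18 vel 4,-1 -> gap=1, closing at 5/unit, collide at t=1/5
Pair (2,3): pos 18,19 vel -1,4 -> not approaching (rel speed -5 <= 0)
Earliest collision: t=1/5 between 1 and 2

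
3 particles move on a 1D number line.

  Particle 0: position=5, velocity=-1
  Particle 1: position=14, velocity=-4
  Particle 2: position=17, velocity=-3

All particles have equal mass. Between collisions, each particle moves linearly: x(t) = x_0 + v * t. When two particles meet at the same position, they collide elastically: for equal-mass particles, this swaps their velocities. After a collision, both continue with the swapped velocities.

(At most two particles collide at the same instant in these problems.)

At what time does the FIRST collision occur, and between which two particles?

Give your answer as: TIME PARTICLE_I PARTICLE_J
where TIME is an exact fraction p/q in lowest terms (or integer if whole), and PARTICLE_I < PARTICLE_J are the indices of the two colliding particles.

Answer: 3 0 1

Derivation:
Pair (0,1): pos 5,14 vel -1,-4 -> gap=9, closing at 3/unit, collide at t=3
Pair (1,2): pos 14,17 vel -4,-3 -> not approaching (rel speed -1 <= 0)
Earliest collision: t=3 between 0 and 1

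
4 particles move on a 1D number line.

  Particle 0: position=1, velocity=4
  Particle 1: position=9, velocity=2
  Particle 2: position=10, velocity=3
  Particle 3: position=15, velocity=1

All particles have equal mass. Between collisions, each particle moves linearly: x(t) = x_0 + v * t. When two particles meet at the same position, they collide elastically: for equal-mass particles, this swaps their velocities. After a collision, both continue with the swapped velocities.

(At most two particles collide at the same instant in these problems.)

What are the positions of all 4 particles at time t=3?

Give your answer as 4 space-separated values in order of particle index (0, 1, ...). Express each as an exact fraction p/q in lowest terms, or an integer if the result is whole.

Collision at t=5/2: particles 2 and 3 swap velocities; positions: p0=11 p1=14 p2=35/2 p3=35/2; velocities now: v0=4 v1=2 v2=1 v3=3
Advance to t=3 (no further collisions before then); velocities: v0=4 v1=2 v2=1 v3=3; positions = 13 15 18 19

Answer: 13 15 18 19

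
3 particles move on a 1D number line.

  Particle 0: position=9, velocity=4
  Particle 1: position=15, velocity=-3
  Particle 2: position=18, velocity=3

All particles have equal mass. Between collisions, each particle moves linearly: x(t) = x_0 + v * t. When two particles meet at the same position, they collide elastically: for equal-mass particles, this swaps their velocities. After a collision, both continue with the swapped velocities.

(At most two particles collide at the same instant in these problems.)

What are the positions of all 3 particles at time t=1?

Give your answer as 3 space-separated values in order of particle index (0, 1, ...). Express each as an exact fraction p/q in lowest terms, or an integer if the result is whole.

Answer: 12 13 21

Derivation:
Collision at t=6/7: particles 0 and 1 swap velocities; positions: p0=87/7 p1=87/7 p2=144/7; velocities now: v0=-3 v1=4 v2=3
Advance to t=1 (no further collisions before then); velocities: v0=-3 v1=4 v2=3; positions = 12 13 21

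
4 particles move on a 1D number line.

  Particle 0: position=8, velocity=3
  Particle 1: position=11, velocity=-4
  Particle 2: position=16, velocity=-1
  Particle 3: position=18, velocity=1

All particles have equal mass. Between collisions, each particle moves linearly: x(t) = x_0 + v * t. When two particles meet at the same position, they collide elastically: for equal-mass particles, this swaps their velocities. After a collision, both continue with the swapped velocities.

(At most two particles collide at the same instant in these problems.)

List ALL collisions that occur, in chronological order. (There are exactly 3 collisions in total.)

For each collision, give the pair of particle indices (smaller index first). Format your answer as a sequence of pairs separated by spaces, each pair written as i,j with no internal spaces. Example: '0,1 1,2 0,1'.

Collision at t=3/7: particles 0 and 1 swap velocities; positions: p0=65/7 p1=65/7 p2=109/7 p3=129/7; velocities now: v0=-4 v1=3 v2=-1 v3=1
Collision at t=2: particles 1 and 2 swap velocities; positions: p0=3 p1=14 p2=14 p3=20; velocities now: v0=-4 v1=-1 v2=3 v3=1
Collision at t=5: particles 2 and 3 swap velocities; positions: p0=-9 p1=11 p2=23 p3=23; velocities now: v0=-4 v1=-1 v2=1 v3=3

Answer: 0,1 1,2 2,3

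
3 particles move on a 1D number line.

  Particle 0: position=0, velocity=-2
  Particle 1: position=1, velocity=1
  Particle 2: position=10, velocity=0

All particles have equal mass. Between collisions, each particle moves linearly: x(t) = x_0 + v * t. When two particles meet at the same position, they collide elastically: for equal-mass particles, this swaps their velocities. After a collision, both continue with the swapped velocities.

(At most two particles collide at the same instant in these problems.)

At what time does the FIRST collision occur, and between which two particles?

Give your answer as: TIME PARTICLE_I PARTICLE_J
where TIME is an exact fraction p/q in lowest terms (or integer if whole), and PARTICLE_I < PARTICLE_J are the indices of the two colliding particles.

Answer: 9 1 2

Derivation:
Pair (0,1): pos 0,1 vel -2,1 -> not approaching (rel speed -3 <= 0)
Pair (1,2): pos 1,10 vel 1,0 -> gap=9, closing at 1/unit, collide at t=9
Earliest collision: t=9 between 1 and 2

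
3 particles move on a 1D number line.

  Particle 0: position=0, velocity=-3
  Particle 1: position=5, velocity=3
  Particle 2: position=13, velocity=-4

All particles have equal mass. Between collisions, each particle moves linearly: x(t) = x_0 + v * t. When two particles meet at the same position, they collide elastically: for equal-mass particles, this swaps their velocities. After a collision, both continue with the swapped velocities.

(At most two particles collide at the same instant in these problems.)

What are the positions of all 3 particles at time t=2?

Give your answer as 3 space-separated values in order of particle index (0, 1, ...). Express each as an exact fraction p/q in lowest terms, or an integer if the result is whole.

Answer: -6 5 11

Derivation:
Collision at t=8/7: particles 1 and 2 swap velocities; positions: p0=-24/7 p1=59/7 p2=59/7; velocities now: v0=-3 v1=-4 v2=3
Advance to t=2 (no further collisions before then); velocities: v0=-3 v1=-4 v2=3; positions = -6 5 11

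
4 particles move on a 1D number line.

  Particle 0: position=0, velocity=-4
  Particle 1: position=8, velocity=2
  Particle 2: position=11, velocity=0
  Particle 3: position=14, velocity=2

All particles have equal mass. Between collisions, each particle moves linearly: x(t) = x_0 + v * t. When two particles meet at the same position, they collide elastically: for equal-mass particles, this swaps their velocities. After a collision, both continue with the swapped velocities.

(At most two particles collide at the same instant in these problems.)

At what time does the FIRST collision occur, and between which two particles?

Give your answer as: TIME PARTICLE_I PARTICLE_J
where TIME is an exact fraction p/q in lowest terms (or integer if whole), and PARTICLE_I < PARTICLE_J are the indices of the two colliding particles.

Pair (0,1): pos 0,8 vel -4,2 -> not approaching (rel speed -6 <= 0)
Pair (1,2): pos 8,11 vel 2,0 -> gap=3, closing at 2/unit, collide at t=3/2
Pair (2,3): pos 11,14 vel 0,2 -> not approaching (rel speed -2 <= 0)
Earliest collision: t=3/2 between 1 and 2

Answer: 3/2 1 2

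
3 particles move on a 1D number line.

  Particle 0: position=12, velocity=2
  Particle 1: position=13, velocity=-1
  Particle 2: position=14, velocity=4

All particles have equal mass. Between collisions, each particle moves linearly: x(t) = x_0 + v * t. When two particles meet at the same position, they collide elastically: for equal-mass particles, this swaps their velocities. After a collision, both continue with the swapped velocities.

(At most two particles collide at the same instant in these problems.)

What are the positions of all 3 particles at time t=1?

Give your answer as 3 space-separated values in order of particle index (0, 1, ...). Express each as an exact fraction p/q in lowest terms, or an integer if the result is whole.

Collision at t=1/3: particles 0 and 1 swap velocities; positions: p0=38/3 p1=38/3 p2=46/3; velocities now: v0=-1 v1=2 v2=4
Advance to t=1 (no further collisions before then); velocities: v0=-1 v1=2 v2=4; positions = 12 14 18

Answer: 12 14 18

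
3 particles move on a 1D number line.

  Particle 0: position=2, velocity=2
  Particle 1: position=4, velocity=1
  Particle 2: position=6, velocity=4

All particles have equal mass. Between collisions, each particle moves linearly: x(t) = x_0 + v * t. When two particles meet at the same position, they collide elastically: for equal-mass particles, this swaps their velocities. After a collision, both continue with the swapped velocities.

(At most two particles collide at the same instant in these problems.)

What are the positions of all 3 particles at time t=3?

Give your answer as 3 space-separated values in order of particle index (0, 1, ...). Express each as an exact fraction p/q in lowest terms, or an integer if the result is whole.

Answer: 7 8 18

Derivation:
Collision at t=2: particles 0 and 1 swap velocities; positions: p0=6 p1=6 p2=14; velocities now: v0=1 v1=2 v2=4
Advance to t=3 (no further collisions before then); velocities: v0=1 v1=2 v2=4; positions = 7 8 18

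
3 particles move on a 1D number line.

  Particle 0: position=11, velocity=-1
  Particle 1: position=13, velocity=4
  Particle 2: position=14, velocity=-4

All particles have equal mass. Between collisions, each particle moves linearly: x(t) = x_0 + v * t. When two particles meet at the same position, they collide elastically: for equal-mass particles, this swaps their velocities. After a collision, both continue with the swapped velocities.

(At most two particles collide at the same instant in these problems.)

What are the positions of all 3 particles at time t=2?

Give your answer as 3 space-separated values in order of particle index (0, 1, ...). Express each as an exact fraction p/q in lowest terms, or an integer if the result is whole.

Collision at t=1/8: particles 1 and 2 swap velocities; positions: p0=87/8 p1=27/2 p2=27/2; velocities now: v0=-1 v1=-4 v2=4
Collision at t=1: particles 0 and 1 swap velocities; positions: p0=10 p1=10 p2=17; velocities now: v0=-4 v1=-1 v2=4
Advance to t=2 (no further collisions before then); velocities: v0=-4 v1=-1 v2=4; positions = 6 9 21

Answer: 6 9 21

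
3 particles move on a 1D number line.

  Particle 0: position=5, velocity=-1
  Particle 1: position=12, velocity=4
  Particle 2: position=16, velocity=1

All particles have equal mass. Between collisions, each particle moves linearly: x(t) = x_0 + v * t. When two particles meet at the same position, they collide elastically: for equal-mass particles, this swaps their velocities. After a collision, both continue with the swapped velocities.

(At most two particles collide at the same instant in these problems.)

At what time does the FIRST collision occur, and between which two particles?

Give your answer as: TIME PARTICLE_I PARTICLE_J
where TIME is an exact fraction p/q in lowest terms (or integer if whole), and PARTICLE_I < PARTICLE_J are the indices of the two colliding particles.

Pair (0,1): pos 5,12 vel -1,4 -> not approaching (rel speed -5 <= 0)
Pair (1,2): pos 12,16 vel 4,1 -> gap=4, closing at 3/unit, collide at t=4/3
Earliest collision: t=4/3 between 1 and 2

Answer: 4/3 1 2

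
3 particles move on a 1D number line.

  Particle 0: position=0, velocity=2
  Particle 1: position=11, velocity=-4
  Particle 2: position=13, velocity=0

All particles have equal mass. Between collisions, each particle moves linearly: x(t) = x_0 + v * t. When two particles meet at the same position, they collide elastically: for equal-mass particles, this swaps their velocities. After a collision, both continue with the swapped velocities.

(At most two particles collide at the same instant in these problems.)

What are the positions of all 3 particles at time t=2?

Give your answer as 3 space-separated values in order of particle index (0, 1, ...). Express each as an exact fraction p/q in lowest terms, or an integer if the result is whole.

Answer: 3 4 13

Derivation:
Collision at t=11/6: particles 0 and 1 swap velocities; positions: p0=11/3 p1=11/3 p2=13; velocities now: v0=-4 v1=2 v2=0
Advance to t=2 (no further collisions before then); velocities: v0=-4 v1=2 v2=0; positions = 3 4 13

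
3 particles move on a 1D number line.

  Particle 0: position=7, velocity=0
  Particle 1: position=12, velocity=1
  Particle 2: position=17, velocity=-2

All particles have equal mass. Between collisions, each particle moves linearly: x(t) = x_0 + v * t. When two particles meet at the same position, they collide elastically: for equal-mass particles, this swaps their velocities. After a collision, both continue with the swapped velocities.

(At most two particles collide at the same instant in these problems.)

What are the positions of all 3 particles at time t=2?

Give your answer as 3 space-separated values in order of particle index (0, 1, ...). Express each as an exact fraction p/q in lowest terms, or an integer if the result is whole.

Answer: 7 13 14

Derivation:
Collision at t=5/3: particles 1 and 2 swap velocities; positions: p0=7 p1=41/3 p2=41/3; velocities now: v0=0 v1=-2 v2=1
Advance to t=2 (no further collisions before then); velocities: v0=0 v1=-2 v2=1; positions = 7 13 14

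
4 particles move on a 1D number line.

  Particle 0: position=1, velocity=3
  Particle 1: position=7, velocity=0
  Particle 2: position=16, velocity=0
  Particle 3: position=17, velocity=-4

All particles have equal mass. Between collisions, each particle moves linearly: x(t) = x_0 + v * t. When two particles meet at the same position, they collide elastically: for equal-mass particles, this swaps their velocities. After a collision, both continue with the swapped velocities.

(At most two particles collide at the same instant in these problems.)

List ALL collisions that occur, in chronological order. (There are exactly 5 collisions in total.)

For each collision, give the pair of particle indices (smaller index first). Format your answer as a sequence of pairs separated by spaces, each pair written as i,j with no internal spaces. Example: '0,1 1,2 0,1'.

Collision at t=1/4: particles 2 and 3 swap velocities; positions: p0=7/4 p1=7 p2=16 p3=16; velocities now: v0=3 v1=0 v2=-4 v3=0
Collision at t=2: particles 0 and 1 swap velocities; positions: p0=7 p1=7 p2=9 p3=16; velocities now: v0=0 v1=3 v2=-4 v3=0
Collision at t=16/7: particles 1 and 2 swap velocities; positions: p0=7 p1=55/7 p2=55/7 p3=16; velocities now: v0=0 v1=-4 v2=3 v3=0
Collision at t=5/2: particles 0 and 1 swap velocities; positions: p0=7 p1=7 p2=17/2 p3=16; velocities now: v0=-4 v1=0 v2=3 v3=0
Collision at t=5: particles 2 and 3 swap velocities; positions: p0=-3 p1=7 p2=16 p3=16; velocities now: v0=-4 v1=0 v2=0 v3=3

Answer: 2,3 0,1 1,2 0,1 2,3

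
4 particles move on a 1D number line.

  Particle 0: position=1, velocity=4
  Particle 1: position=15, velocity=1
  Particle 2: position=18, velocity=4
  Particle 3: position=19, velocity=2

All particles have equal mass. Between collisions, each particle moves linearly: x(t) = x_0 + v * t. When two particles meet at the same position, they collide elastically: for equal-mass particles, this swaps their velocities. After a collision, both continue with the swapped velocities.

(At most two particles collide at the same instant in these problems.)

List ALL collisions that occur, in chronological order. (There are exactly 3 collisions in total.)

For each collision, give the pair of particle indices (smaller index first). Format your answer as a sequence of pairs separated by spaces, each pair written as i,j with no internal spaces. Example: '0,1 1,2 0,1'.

Answer: 2,3 0,1 1,2

Derivation:
Collision at t=1/2: particles 2 and 3 swap velocities; positions: p0=3 p1=31/2 p2=20 p3=20; velocities now: v0=4 v1=1 v2=2 v3=4
Collision at t=14/3: particles 0 and 1 swap velocities; positions: p0=59/3 p1=59/3 p2=85/3 p3=110/3; velocities now: v0=1 v1=4 v2=2 v3=4
Collision at t=9: particles 1 and 2 swap velocities; positions: p0=24 p1=37 p2=37 p3=54; velocities now: v0=1 v1=2 v2=4 v3=4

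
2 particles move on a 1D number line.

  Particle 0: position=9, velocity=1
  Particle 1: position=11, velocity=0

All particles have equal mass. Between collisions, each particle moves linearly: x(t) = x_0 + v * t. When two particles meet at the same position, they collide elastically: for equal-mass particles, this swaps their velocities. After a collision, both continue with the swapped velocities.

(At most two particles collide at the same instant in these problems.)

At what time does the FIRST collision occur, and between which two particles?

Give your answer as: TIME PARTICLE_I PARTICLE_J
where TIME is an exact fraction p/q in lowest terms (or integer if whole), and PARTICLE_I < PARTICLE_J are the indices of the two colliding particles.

Pair (0,1): pos 9,11 vel 1,0 -> gap=2, closing at 1/unit, collide at t=2
Earliest collision: t=2 between 0 and 1

Answer: 2 0 1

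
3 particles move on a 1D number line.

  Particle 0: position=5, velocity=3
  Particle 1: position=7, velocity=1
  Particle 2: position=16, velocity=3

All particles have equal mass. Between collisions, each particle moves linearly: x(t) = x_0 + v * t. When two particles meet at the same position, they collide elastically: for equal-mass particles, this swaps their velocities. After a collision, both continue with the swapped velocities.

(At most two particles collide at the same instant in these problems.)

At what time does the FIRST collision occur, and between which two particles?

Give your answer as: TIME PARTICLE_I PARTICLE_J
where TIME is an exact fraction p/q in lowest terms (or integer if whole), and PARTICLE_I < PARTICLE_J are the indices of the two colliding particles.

Answer: 1 0 1

Derivation:
Pair (0,1): pos 5,7 vel 3,1 -> gap=2, closing at 2/unit, collide at t=1
Pair (1,2): pos 7,16 vel 1,3 -> not approaching (rel speed -2 <= 0)
Earliest collision: t=1 between 0 and 1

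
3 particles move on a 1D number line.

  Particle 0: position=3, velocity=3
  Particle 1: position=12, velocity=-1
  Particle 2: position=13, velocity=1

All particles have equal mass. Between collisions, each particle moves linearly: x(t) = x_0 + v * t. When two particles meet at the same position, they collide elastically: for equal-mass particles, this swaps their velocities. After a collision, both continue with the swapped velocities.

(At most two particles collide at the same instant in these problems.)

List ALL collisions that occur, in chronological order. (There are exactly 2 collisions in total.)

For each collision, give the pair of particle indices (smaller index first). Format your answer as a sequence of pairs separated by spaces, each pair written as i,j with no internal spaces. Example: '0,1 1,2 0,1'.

Collision at t=9/4: particles 0 and 1 swap velocities; positions: p0=39/4 p1=39/4 p2=61/4; velocities now: v0=-1 v1=3 v2=1
Collision at t=5: particles 1 and 2 swap velocities; positions: p0=7 p1=18 p2=18; velocities now: v0=-1 v1=1 v2=3

Answer: 0,1 1,2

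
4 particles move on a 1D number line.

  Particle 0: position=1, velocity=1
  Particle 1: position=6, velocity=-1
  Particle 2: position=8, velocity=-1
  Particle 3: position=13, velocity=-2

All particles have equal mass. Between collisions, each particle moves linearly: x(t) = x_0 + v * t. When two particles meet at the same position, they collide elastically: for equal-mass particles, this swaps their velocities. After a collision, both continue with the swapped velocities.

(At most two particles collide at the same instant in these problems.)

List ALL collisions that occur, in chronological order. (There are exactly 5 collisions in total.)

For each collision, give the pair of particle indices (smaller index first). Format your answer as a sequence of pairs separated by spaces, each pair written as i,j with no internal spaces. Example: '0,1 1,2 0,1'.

Collision at t=5/2: particles 0 and 1 swap velocities; positions: p0=7/2 p1=7/2 p2=11/2 p3=8; velocities now: v0=-1 v1=1 v2=-1 v3=-2
Collision at t=7/2: particles 1 and 2 swap velocities; positions: p0=5/2 p1=9/2 p2=9/2 p3=6; velocities now: v0=-1 v1=-1 v2=1 v3=-2
Collision at t=4: particles 2 and 3 swap velocities; positions: p0=2 p1=4 p2=5 p3=5; velocities now: v0=-1 v1=-1 v2=-2 v3=1
Collision at t=5: particles 1 and 2 swap velocities; positions: p0=1 p1=3 p2=3 p3=6; velocities now: v0=-1 v1=-2 v2=-1 v3=1
Collision at t=7: particles 0 and 1 swap velocities; positions: p0=-1 p1=-1 p2=1 p3=8; velocities now: v0=-2 v1=-1 v2=-1 v3=1

Answer: 0,1 1,2 2,3 1,2 0,1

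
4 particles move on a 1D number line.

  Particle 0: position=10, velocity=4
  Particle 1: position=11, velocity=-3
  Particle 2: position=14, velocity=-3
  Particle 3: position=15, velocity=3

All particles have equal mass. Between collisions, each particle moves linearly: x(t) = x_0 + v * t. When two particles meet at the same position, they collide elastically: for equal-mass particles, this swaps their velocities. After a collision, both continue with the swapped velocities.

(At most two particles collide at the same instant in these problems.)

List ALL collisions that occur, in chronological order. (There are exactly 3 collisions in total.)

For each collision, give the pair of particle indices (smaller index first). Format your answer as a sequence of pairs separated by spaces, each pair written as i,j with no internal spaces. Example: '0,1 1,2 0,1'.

Answer: 0,1 1,2 2,3

Derivation:
Collision at t=1/7: particles 0 and 1 swap velocities; positions: p0=74/7 p1=74/7 p2=95/7 p3=108/7; velocities now: v0=-3 v1=4 v2=-3 v3=3
Collision at t=4/7: particles 1 and 2 swap velocities; positions: p0=65/7 p1=86/7 p2=86/7 p3=117/7; velocities now: v0=-3 v1=-3 v2=4 v3=3
Collision at t=5: particles 2 and 3 swap velocities; positions: p0=-4 p1=-1 p2=30 p3=30; velocities now: v0=-3 v1=-3 v2=3 v3=4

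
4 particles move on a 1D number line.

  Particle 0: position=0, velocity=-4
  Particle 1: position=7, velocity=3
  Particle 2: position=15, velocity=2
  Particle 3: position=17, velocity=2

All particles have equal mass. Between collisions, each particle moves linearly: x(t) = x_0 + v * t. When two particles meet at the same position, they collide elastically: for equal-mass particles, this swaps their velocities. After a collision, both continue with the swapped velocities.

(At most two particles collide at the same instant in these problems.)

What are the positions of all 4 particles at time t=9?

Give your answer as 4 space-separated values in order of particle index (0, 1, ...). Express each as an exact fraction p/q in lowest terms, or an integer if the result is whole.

Collision at t=8: particles 1 and 2 swap velocities; positions: p0=-32 p1=31 p2=31 p3=33; velocities now: v0=-4 v1=2 v2=3 v3=2
Advance to t=9 (no further collisions before then); velocities: v0=-4 v1=2 v2=3 v3=2; positions = -36 33 34 35

Answer: -36 33 34 35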